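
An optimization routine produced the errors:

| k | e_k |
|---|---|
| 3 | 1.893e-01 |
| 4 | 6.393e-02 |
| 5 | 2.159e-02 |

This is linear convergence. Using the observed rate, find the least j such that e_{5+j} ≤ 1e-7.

Rate ρ ≈ e_5/e_4 = 2.159e-02/6.393e-02 = 0.3377.
After j more steps, e_{5+j} ≈ 2.159e-02·ρ^j; need ρ^j ≤ 1e-7/2.159e-02 = 4.63177e-06.
j ≥ ln(4.63177e-06)/ln(0.3377) = -12.2826/-1.08560 = 11.314.
So 12 more iterations are needed.

12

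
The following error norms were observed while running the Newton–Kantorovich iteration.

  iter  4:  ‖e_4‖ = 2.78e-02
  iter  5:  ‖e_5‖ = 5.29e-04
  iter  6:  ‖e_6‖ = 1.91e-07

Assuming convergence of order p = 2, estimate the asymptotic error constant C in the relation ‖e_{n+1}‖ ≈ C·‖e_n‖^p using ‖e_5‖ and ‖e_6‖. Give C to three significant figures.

0.683

C ≈ ‖e_6‖ / ‖e_5‖^2
  = 1.91e-07 / (5.29e-04)^2
  = 1.91e-07 / 2.79841e-07 ≈ 0.68253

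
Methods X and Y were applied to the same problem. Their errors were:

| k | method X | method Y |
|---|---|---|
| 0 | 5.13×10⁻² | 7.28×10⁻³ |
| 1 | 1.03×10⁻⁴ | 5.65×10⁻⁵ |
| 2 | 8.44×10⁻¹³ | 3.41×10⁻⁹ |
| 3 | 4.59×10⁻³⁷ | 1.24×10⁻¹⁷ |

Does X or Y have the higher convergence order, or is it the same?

Method X: p ≈ ln(4.59×10⁻³⁷/8.44×10⁻¹³)/ln(8.44×10⁻¹³/1.03×10⁻⁴) ≈ 3.00.
Method Y: p ≈ ln(1.24×10⁻¹⁷/3.41×10⁻⁹)/ln(3.41×10⁻⁹/5.65×10⁻⁵) ≈ 2.00.
Method X has the higher order (≈3.0 vs ≈2.0).

X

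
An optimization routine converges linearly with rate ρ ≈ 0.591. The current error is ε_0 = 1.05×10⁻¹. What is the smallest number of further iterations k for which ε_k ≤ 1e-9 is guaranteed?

36

After k steps, ε_k ≈ 1.05×10⁻¹·0.591^k.
Need 0.591^k ≤ 1e-9/1.05×10⁻¹ = 9.52381e-09.
k ≥ ln(9.52381e-09)/ln(0.591) = -18.4695/-0.52594 = 35.117.
Smallest integer k = 36.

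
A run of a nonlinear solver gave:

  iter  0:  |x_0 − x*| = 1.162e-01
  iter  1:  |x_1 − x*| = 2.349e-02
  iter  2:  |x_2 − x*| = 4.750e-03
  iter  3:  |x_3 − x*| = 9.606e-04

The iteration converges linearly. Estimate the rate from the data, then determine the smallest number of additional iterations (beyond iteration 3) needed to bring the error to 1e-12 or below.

Rate ρ ≈ |x_3 − x*|/|x_2 − x*| = 9.606e-04/4.750e-03 = 0.2022.
After j more steps, |x_{3+j} − x*| ≈ 9.606e-04·ρ^j; need ρ^j ≤ 1e-12/9.606e-04 = 1.04102e-09.
j ≥ ln(1.04102e-09)/ln(0.2022) = -20.6831/-1.59850 = 12.939.
So 13 more iterations are needed.

13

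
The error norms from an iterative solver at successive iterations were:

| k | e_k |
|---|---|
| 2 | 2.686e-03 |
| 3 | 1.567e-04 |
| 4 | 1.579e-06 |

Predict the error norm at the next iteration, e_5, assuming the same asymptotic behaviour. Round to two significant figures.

9.3e-10

First estimate the order: p ≈ ln(e_4/e_3) / ln(e_3/e_2) = ln(1.579e-06/1.567e-04)/ln(1.567e-04/2.686e-03) = ln(0.0100766)/ln(0.0583395) ≈ 1.6180.
Then e_5 ≈ e_4·(e_4/e_3)^p = 1.579e-06·(0.0100766)^1.6180 = 1.579e-06·0.000587979 ≈ 9.284e-10.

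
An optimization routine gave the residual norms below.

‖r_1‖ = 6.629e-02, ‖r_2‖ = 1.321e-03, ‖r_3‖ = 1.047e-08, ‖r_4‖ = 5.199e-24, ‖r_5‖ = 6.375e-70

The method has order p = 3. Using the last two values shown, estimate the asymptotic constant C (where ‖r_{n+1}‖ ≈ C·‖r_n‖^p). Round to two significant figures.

C ≈ ‖r_5‖ / ‖r_4‖^3
  = 6.375e-70 / (5.199e-24)^3
  = 6.375e-70 / 1.40527e-70 ≈ 4.5365

4.5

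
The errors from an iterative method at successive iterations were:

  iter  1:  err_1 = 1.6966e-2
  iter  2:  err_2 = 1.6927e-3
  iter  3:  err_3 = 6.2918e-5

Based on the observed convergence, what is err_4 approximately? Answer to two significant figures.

5.7e-7

First estimate the order: p ≈ ln(err_3/err_2) / ln(err_2/err_1) = ln(6.2918e-5/1.6927e-3)/ln(1.6927e-3/1.6966e-2) = ln(0.0371702)/ln(0.0997701) ≈ 1.4284.
Then err_4 ≈ err_3·(err_3/err_2)^p = 6.2918e-5·(0.0371702)^1.4284 = 6.2918e-5·0.00907123 ≈ 5.707e-07.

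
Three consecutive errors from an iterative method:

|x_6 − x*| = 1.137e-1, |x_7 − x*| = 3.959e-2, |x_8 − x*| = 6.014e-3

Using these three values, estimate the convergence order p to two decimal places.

1.79

p ≈ ln(|x_8 − x*|/|x_7 − x*|) / ln(|x_7 − x*|/|x_6 − x*|)
  = ln(6.014e-3/3.959e-2) / ln(3.959e-2/1.137e-1)
  = ln(0.151907) / ln(0.348197)
  = -1.88449 / -1.05499 ≈ 1.78626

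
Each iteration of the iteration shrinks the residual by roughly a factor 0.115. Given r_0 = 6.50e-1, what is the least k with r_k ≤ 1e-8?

9

After k steps, r_k ≈ 6.50e-1·0.115^k.
Need 0.115^k ≤ 1e-8/6.50e-1 = 1.53846e-08.
k ≥ ln(1.53846e-08)/ln(0.115) = -17.9899/-2.16282 = 8.318.
Smallest integer k = 9.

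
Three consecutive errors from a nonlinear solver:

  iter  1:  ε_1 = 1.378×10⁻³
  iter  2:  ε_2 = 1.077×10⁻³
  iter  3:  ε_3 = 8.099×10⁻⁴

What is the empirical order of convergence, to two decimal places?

1.16

p ≈ ln(ε_3/ε_2) / ln(ε_2/ε_1)
  = ln(8.099×10⁻⁴/1.077×10⁻³) / ln(1.077×10⁻³/1.378×10⁻³)
  = ln(0.751996) / ln(0.781567)
  = -0.28502 / -0.24645 ≈ 1.15650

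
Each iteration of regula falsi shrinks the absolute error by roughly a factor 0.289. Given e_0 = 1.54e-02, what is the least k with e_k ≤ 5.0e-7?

9

After k steps, e_k ≈ 1.54e-02·0.289^k.
Need 0.289^k ≤ 5.0e-7/1.54e-02 = 3.24675e-05.
k ≥ ln(3.24675e-05)/ln(0.289) = -10.3353/-1.24133 = 8.326.
Smallest integer k = 9.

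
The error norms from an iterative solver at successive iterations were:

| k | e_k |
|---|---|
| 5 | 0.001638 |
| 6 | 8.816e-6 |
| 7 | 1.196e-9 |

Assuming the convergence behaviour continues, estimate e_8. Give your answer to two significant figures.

First estimate the order: p ≈ ln(e_7/e_6) / ln(e_6/e_5) = ln(1.196e-9/8.816e-6)/ln(8.816e-6/0.001638) = ln(0.000135662)/ln(0.00538217) ≈ 1.7045.
Then e_8 ≈ e_7·(e_7/e_6)^p = 1.196e-9·(0.000135662)^1.7045 = 1.196e-9·2.55726e-07 ≈ 3.058e-16.

3.1e-16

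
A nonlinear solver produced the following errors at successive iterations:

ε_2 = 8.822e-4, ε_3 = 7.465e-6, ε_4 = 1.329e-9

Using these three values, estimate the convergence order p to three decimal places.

p ≈ ln(ε_4/ε_3) / ln(ε_3/ε_2)
  = ln(1.329e-9/7.465e-6) / ln(7.465e-6/8.822e-4)
  = ln(0.000178031) / ln(0.0084618)
  = -8.633553 / -4.772193 ≈ 1.809137

1.809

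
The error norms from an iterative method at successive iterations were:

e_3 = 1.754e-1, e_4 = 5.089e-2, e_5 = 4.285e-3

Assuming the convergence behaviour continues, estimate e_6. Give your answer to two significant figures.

First estimate the order: p ≈ ln(e_5/e_4) / ln(e_4/e_3) = ln(4.285e-3/5.089e-2)/ln(5.089e-2/1.754e-1) = ln(0.0842012)/ln(0.290137) ≈ 1.9998.
Then e_6 ≈ e_5·(e_5/e_4)^p = 4.285e-3·(0.0842012)^1.9998 = 4.285e-3·0.00709335 ≈ 3.04e-05.

3.0e-5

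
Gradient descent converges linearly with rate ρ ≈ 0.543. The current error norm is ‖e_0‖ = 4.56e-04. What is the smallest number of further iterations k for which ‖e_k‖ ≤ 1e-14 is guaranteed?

41

After k steps, ‖e_k‖ ≈ 4.56e-04·0.543^k.
Need 0.543^k ≤ 1e-14/4.56e-04 = 2.19298e-11.
k ≥ ln(2.19298e-11)/ln(0.543) = -24.5432/-0.61065 = 40.192.
Smallest integer k = 41.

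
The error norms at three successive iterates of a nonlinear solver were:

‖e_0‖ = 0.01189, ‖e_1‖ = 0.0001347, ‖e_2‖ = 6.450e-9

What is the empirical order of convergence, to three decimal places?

p ≈ ln(‖e_2‖/‖e_1‖) / ln(‖e_1‖/‖e_0‖)
  = ln(6.450e-9/0.0001347) / ln(0.0001347/0.01189)
  = ln(4.78842e-05) / ln(0.0113288)
  = -9.946725 / -4.480407 ≈ 2.220049

2.220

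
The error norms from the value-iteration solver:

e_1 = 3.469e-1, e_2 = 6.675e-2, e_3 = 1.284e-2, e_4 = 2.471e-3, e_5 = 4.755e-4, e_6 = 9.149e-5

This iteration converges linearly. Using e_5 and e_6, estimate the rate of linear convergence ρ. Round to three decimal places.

0.192

ρ ≈ e_6/e_5 = 9.149e-5/4.755e-4 = 0.19241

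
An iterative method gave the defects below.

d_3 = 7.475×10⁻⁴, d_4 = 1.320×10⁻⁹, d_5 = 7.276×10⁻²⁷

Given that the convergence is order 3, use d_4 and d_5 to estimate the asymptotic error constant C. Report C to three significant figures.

C ≈ d_5 / d_4^3
  = 7.276×10⁻²⁷ / (1.320×10⁻⁹)^3
  = 7.276×10⁻²⁷ / 2.29997e-27 ≈ 3.1635

3.16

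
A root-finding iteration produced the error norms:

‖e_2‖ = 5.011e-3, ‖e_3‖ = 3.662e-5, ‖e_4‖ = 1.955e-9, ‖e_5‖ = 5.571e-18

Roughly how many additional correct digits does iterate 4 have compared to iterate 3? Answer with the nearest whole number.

Digits gained ≈ log₁₀(‖e_3‖/‖e_4‖) = log₁₀(3.662e-5/1.955e-9) = log₁₀(18731.5) ≈ 4.273.

4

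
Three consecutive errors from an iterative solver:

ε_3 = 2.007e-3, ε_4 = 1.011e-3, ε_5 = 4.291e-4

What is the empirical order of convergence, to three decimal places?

p ≈ ln(ε_5/ε_4) / ln(ε_4/ε_3)
  = ln(4.291e-4/1.011e-3) / ln(1.011e-3/2.007e-3)
  = ln(0.424431) / ln(0.503737)
  = -0.857006 / -0.685701 ≈ 1.249825

1.250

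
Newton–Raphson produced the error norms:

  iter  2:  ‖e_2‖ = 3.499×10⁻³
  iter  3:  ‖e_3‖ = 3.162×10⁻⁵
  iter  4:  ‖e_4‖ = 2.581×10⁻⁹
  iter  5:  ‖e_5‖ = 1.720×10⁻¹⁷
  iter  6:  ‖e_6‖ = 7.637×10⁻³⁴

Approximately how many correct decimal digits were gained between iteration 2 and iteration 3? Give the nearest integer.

Digits gained ≈ log₁₀(‖e_2‖/‖e_3‖) = log₁₀(3.499×10⁻³/3.162×10⁻⁵) = log₁₀(110.658) ≈ 2.044.

2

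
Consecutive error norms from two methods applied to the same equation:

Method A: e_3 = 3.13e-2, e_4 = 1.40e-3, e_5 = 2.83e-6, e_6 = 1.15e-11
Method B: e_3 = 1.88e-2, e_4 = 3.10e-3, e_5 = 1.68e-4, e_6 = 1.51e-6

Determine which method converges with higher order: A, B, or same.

Method A: p ≈ ln(1.15e-11/2.83e-6)/ln(2.83e-6/1.40e-3) ≈ 2.00.
Method B: p ≈ ln(1.51e-6/1.68e-4)/ln(1.68e-4/3.10e-3) ≈ 1.62.
Method A has the higher order (≈2.0 vs ≈1.6).

A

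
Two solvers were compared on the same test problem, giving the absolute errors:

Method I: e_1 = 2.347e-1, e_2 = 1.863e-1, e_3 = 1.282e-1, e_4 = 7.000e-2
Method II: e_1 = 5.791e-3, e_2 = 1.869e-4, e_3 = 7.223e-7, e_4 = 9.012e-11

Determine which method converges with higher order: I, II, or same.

same

Method I: p ≈ ln(7.000e-2/1.282e-1)/ln(1.282e-1/1.863e-1) ≈ 1.62.
Method II: p ≈ ln(9.012e-11/7.223e-7)/ln(7.223e-7/1.869e-4) ≈ 1.62.
Both orders ≈ 1.6 — effectively the same.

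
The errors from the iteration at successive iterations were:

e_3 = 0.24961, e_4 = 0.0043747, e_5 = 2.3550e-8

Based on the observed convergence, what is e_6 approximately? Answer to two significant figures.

3.7e-24

First estimate the order: p ≈ ln(e_5/e_4) / ln(e_4/e_3) = ln(2.3550e-8/0.0043747)/ln(0.0043747/0.24961) = ln(5.38323e-06)/ln(0.0175261) ≈ 3.0000.
Then e_6 ≈ e_5·(e_5/e_4)^p = 2.3550e-8·(5.38323e-06)^3.0000 = 2.3550e-8·1.56002e-16 ≈ 3.674e-24.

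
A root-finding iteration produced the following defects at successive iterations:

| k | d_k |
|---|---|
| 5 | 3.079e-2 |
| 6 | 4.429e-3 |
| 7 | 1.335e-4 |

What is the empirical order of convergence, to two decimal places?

1.81

p ≈ ln(d_7/d_6) / ln(d_6/d_5)
  = ln(1.335e-4/4.429e-3) / ln(4.429e-3/3.079e-2)
  = ln(0.0301422) / ln(0.143845)
  = -3.50183 / -1.93902 ≈ 1.80598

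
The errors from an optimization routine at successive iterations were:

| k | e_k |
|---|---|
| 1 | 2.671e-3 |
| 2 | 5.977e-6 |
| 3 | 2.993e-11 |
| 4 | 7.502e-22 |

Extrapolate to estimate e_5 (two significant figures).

4.7e-43

First estimate the order: p ≈ ln(e_4/e_3) / ln(e_3/e_2) = ln(7.502e-22/2.993e-11)/ln(2.993e-11/5.977e-6) = ln(2.50652e-11)/ln(5.00753e-06) ≈ 2.0000.
Then e_5 ≈ e_4·(e_4/e_3)^p = 7.502e-22·(2.50652e-11)^2.0000 = 7.502e-22·6.28264e-22 ≈ 4.713e-43.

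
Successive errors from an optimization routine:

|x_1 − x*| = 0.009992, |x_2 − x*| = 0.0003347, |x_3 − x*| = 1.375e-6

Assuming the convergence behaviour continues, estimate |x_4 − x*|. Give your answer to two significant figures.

First estimate the order: p ≈ ln(|x_3 − x*|/|x_2 − x*|) / ln(|x_2 − x*|/|x_1 − x*|) = ln(1.375e-6/0.0003347)/ln(0.0003347/0.009992) = ln(0.00410816)/ln(0.0334968) ≈ 1.6179.
Then |x_4 − x*| ≈ |x_3 − x*|·(|x_3 − x*|/|x_2 − x*|)^p = 1.375e-6·(0.00410816)^1.6179 = 1.375e-6·0.000137759 ≈ 1.894e-10.

1.9e-10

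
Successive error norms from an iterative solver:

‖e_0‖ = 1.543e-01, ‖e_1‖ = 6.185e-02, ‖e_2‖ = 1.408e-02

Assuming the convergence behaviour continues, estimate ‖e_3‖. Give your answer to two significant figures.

1.3e-3

First estimate the order: p ≈ ln(‖e_2‖/‖e_1‖) / ln(‖e_1‖/‖e_0‖) = ln(1.408e-02/6.185e-02)/ln(6.185e-02/1.543e-01) = ln(0.227648)/ln(0.400843) ≈ 1.6189.
Then ‖e_3‖ ≈ ‖e_2‖·(‖e_2‖/‖e_1‖)^p = 1.408e-02·(0.227648)^1.6189 = 1.408e-02·0.0910908 ≈ 0.001283.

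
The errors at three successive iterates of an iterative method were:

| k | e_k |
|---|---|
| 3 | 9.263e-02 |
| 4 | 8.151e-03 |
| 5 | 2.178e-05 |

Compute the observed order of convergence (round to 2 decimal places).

2.44

p ≈ ln(e_5/e_4) / ln(e_4/e_3)
  = ln(2.178e-05/8.151e-03) / ln(8.151e-03/9.263e-02)
  = ln(0.00267206) / ln(0.0879952)
  = -5.92491 / -2.43047 ≈ 2.43776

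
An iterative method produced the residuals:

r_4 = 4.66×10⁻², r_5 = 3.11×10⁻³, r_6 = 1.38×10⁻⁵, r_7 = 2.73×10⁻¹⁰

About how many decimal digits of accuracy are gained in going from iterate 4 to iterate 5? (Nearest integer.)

1

Digits gained ≈ log₁₀(r_4/r_5) = log₁₀(4.66×10⁻²/3.11×10⁻³) = log₁₀(14.9839) ≈ 1.176.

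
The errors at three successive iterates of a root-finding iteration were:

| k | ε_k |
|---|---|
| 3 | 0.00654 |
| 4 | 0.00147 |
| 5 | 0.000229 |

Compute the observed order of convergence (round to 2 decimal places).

p ≈ ln(ε_5/ε_4) / ln(ε_4/ε_3)
  = ln(0.000229/0.00147) / ln(0.00147/0.00654)
  = ln(0.155782) / ln(0.224771)
  = -1.85930 / -1.49267 ≈ 1.24562

1.25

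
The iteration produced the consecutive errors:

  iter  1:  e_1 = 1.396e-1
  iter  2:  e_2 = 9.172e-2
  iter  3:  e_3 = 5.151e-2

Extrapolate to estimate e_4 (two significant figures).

First estimate the order: p ≈ ln(e_3/e_2) / ln(e_2/e_1) = ln(5.151e-2/9.172e-2)/ln(9.172e-2/1.396e-1) = ln(0.561601)/ln(0.65702) ≈ 1.3736.
Then e_4 ≈ e_3·(e_3/e_2)^p = 5.151e-2·(0.561601)^1.3736 = 5.151e-2·0.452704 ≈ 0.02332.

2.3e-2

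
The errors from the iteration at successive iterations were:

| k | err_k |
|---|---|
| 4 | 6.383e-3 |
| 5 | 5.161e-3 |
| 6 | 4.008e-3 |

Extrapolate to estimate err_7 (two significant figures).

3.0e-3

First estimate the order: p ≈ ln(err_6/err_5) / ln(err_5/err_4) = ln(4.008e-3/5.161e-3)/ln(5.161e-3/6.383e-3) = ln(0.776594)/ln(0.808554) ≈ 1.1898.
Then err_7 ≈ err_6·(err_6/err_5)^p = 4.008e-3·(0.776594)^1.1898 = 4.008e-3·0.740206 ≈ 0.002967.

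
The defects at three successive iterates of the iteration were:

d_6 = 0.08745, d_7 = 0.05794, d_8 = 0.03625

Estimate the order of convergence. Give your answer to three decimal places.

p ≈ ln(d_8/d_7) / ln(d_7/d_6)
  = ln(0.03625/0.05794) / ln(0.05794/0.08745)
  = ln(0.625647) / ln(0.66255)
  = -0.468969 / -0.411659 ≈ 1.139217

1.139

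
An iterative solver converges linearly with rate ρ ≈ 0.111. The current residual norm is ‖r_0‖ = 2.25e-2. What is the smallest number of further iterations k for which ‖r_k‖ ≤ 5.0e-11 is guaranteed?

After k steps, ‖r_k‖ ≈ 2.25e-2·0.111^k.
Need 0.111^k ≤ 5.0e-11/2.25e-2 = 2.22222e-09.
k ≥ ln(2.22222e-09)/ln(0.111) = -19.9248/-2.19823 = 9.064.
Smallest integer k = 10.

10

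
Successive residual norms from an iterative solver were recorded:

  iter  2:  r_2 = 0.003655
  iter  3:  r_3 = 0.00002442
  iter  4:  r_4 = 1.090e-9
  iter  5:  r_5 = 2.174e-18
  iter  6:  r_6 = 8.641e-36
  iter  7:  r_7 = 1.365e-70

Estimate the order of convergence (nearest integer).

Consecutive ratios: r_7/r_6 = 1.365e-70/8.641e-36 = 1.57968e-35, r_6/r_5 = 8.641e-36/2.174e-18 = 3.9747e-18.
p ≈ ln(1.57968e-35)/ln(3.9747e-18) = -80.1333/-40.0666 ≈ 2.00.
So the convergence is quadratic (order 2).

2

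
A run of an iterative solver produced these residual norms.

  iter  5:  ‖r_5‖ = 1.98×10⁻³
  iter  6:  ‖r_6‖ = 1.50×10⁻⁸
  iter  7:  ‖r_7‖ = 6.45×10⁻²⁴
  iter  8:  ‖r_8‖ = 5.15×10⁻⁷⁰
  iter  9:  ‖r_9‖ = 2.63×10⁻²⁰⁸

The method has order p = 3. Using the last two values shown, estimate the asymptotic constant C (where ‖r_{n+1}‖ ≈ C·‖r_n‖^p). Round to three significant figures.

1.93

C ≈ ‖r_9‖ / ‖r_8‖^3
  = 2.63×10⁻²⁰⁸ / (5.15×10⁻⁷⁰)^3
  = 2.63×10⁻²⁰⁸ / 1.36591e-208 ≈ 1.9255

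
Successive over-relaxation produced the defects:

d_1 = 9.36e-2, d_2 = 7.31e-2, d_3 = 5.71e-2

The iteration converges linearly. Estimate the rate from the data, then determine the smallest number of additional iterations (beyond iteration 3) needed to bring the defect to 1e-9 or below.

Rate ρ ≈ d_3/d_2 = 5.71e-2/7.31e-2 = 0.7811.
After j more steps, d_{3+j} ≈ 5.71e-2·ρ^j; need ρ^j ≤ 1e-9/5.71e-2 = 1.75131e-08.
j ≥ ln(1.75131e-08)/ln(0.7811) = -17.8603/-0.24705 = 72.294.
So 73 more iterations are needed.

73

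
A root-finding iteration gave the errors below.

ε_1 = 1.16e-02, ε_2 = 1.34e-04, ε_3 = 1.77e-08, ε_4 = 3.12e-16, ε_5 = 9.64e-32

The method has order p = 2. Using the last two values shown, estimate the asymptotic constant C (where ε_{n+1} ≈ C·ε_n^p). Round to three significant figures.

0.990

C ≈ ε_5 / ε_4^2
  = 9.64e-32 / (3.12e-16)^2
  = 9.64e-32 / 9.7344e-32 ≈ 0.9903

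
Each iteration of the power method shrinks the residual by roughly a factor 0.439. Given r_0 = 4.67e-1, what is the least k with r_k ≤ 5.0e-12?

31

After k steps, r_k ≈ 4.67e-1·0.439^k.
Need 0.439^k ≤ 5.0e-12/4.67e-1 = 1.07066e-11.
k ≥ ln(1.07066e-11)/ln(0.439) = -25.2602/-0.82326 = 30.683.
Smallest integer k = 31.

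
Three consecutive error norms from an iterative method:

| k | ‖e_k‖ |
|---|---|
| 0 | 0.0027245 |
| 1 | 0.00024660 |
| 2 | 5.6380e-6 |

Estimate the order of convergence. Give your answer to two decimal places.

1.57

p ≈ ln(‖e_2‖/‖e_1‖) / ln(‖e_1‖/‖e_0‖)
  = ln(5.6380e-6/0.00024660) / ln(0.00024660/0.0027245)
  = ln(0.0228629) / ln(0.090512)
  = -3.77824 / -2.40227 ≈ 1.57278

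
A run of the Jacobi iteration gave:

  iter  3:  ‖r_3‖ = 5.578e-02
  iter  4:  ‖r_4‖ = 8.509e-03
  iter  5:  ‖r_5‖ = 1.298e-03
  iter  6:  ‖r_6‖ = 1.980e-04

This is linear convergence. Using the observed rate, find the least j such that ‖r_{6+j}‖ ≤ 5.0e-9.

Rate ρ ≈ ‖r_6‖/‖r_5‖ = 1.980e-04/1.298e-03 = 0.1525.
After j more steps, ‖r_{6+j}‖ ≈ 1.980e-04·ρ^j; need ρ^j ≤ 5.0e-9/1.980e-04 = 2.52525e-05.
j ≥ ln(2.52525e-05)/ln(0.1525) = -10.5866/-1.88059 = 5.629.
So 6 more iterations are needed.

6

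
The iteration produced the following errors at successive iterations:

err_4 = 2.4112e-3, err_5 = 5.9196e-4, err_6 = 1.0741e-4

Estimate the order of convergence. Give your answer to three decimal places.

p ≈ ln(err_6/err_5) / ln(err_5/err_4)
  = ln(1.0741e-4/5.9196e-4) / ln(5.9196e-4/2.4112e-3)
  = ln(0.181448) / ln(0.245504)
  = -1.706786 / -1.404442 ≈ 1.215277

1.215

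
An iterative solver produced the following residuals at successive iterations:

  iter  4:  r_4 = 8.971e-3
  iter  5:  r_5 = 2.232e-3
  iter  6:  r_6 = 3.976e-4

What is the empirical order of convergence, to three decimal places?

p ≈ ln(r_6/r_5) / ln(r_5/r_4)
  = ln(3.976e-4/2.232e-3) / ln(2.232e-3/8.971e-3)
  = ln(0.178136) / ln(0.248802)
  = -1.725208 / -1.391098 ≈ 1.240177

1.240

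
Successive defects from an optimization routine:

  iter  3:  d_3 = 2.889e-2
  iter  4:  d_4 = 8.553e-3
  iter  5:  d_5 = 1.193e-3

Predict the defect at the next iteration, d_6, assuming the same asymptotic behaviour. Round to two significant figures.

4.9e-5

First estimate the order: p ≈ ln(d_5/d_4) / ln(d_4/d_3) = ln(1.193e-3/8.553e-3)/ln(8.553e-3/2.889e-2) = ln(0.139483)/ln(0.296054) ≈ 1.6183.
Then d_6 ≈ d_5·(d_5/d_4)^p = 1.193e-3·(0.139483)^1.6183 = 1.193e-3·0.0412647 ≈ 4.923e-05.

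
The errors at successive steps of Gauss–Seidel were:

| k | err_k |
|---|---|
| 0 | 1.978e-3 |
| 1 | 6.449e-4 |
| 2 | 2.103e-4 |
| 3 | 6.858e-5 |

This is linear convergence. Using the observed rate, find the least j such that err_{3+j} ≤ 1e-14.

Rate ρ ≈ err_3/err_2 = 6.858e-5/2.103e-4 = 0.3261.
After j more steps, err_{3+j} ≈ 6.858e-5·ρ^j; need ρ^j ≤ 1e-14/6.858e-5 = 1.45815e-10.
j ≥ ln(1.45815e-10)/ln(0.3261) = -22.6487/-1.12055 = 20.212.
So 21 more iterations are needed.

21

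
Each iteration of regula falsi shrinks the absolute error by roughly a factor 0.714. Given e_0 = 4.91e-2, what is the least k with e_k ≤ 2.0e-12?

After k steps, e_k ≈ 4.91e-2·0.714^k.
Need 0.714^k ≤ 2.0e-12/4.91e-2 = 4.07332e-11.
k ≥ ln(4.07332e-11)/ln(0.714) = -23.9240/-0.33687 = 71.018.
Smallest integer k = 72.

72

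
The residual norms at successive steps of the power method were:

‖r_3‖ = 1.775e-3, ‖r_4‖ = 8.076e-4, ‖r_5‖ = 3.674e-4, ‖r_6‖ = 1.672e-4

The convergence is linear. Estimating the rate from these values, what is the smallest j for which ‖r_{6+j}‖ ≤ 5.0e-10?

17

Rate ρ ≈ ‖r_6‖/‖r_5‖ = 1.672e-4/3.674e-4 = 0.4551.
After j more steps, ‖r_{6+j}‖ ≈ 1.672e-4·ρ^j; need ρ^j ≤ 5.0e-10/1.672e-4 = 2.99043e-06.
j ≥ ln(2.99043e-06)/ln(0.4551) = -12.7201/-0.78724 = 16.158.
So 17 more iterations are needed.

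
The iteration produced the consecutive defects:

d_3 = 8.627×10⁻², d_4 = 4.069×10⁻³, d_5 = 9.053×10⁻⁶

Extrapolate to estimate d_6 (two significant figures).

4.5e-11

First estimate the order: p ≈ ln(d_5/d_4) / ln(d_4/d_3) = ln(9.053×10⁻⁶/4.069×10⁻³)/ln(4.069×10⁻³/8.627×10⁻²) = ln(0.00222487)/ln(0.0471659) ≈ 2.0000.
Then d_6 ≈ d_5·(d_5/d_4)^p = 9.053×10⁻⁶·(0.00222487)^2.0000 = 9.053×10⁻⁶·4.95005e-06 ≈ 4.481e-11.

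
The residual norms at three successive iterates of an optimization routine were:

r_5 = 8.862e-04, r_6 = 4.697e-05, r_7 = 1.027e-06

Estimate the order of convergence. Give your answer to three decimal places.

p ≈ ln(r_7/r_6) / ln(r_6/r_5)
  = ln(1.027e-06/4.697e-05) / ln(4.697e-05/8.862e-04)
  = ln(0.021865) / ln(0.0530016)
  = -3.822868 / -2.937433 ≈ 1.301432

1.301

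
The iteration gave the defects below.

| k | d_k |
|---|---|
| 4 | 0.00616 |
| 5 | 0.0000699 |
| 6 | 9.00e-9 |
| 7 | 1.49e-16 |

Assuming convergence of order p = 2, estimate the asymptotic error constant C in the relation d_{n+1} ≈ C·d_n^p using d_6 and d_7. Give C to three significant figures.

1.84

C ≈ d_7 / d_6^2
  = 1.49e-16 / (9.00e-9)^2
  = 1.49e-16 / 8.1e-17 ≈ 1.8395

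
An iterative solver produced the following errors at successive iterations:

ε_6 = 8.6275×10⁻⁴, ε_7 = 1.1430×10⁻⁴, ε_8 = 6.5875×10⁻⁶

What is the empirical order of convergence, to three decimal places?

p ≈ ln(ε_8/ε_7) / ln(ε_7/ε_6)
  = ln(6.5875×10⁻⁶/1.1430×10⁻⁴) / ln(1.1430×10⁻⁴/8.6275×10⁻⁴)
  = ln(0.0576334) / ln(0.132483)
  = -2.853653 / -2.021301 ≈ 1.411790

1.412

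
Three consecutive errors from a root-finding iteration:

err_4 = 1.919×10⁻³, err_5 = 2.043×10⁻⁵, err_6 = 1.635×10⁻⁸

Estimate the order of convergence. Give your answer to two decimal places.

1.57

p ≈ ln(err_6/err_5) / ln(err_5/err_4)
  = ln(1.635×10⁻⁸/2.043×10⁻⁵) / ln(2.043×10⁻⁵/1.919×10⁻³)
  = ln(0.000800294) / ln(0.0106462)
  = -7.13053 / -4.54255 ≈ 1.56972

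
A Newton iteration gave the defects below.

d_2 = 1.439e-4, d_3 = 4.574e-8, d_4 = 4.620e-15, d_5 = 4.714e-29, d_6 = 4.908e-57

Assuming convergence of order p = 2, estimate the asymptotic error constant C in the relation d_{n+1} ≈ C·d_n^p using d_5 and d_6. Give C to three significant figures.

2.21

C ≈ d_6 / d_5^2
  = 4.908e-57 / (4.714e-29)^2
  = 4.908e-57 / 2.22218e-57 ≈ 2.2086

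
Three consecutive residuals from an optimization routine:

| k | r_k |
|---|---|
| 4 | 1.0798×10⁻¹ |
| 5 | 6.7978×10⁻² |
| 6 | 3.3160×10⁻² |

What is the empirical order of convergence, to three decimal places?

1.551

p ≈ ln(r_6/r_5) / ln(r_5/r_4)
  = ln(3.3160×10⁻²/6.7978×10⁻²) / ln(6.7978×10⁻²/1.0798×10⁻¹)
  = ln(0.487805) / ln(0.629543)
  = -0.717840 / -0.462761 ≈ 1.551211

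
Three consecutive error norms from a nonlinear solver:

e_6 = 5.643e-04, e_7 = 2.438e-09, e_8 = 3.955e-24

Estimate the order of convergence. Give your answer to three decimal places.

2.757

p ≈ ln(e_8/e_7) / ln(e_7/e_6)
  = ln(3.955e-24/2.438e-09) / ln(2.438e-09/5.643e-04)
  = ln(1.62223e-15) / ln(4.3204e-06)
  = -34.054975 / -12.352163 ≈ 2.757005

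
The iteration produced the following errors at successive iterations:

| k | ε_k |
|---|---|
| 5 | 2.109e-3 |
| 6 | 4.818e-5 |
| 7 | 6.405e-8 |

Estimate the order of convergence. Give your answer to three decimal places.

p ≈ ln(ε_7/ε_6) / ln(ε_6/ε_5)
  = ln(6.405e-8/4.818e-5) / ln(4.818e-5/2.109e-3)
  = ln(0.00132939) / ln(0.022845)
  = -6.623035 / -3.779023 ≈ 1.752579

1.753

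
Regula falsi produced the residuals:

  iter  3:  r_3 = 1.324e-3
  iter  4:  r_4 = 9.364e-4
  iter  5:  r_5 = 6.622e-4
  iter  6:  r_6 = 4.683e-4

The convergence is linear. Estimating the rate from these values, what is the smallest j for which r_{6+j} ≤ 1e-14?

71

Rate ρ ≈ r_6/r_5 = 4.683e-4/6.622e-4 = 0.7072.
After j more steps, r_{6+j} ≈ 4.683e-4·ρ^j; need ρ^j ≤ 1e-14/4.683e-4 = 2.13538e-11.
j ≥ ln(2.13538e-11)/ln(0.7072) = -24.5698/-0.34644 = 70.921.
So 71 more iterations are needed.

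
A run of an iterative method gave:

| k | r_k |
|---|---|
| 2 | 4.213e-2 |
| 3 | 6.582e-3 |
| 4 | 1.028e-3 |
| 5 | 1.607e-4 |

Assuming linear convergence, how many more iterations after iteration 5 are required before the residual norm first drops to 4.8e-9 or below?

6

Rate ρ ≈ r_5/r_4 = 1.607e-4/1.028e-3 = 0.1563.
After j more steps, r_{5+j} ≈ 1.607e-4·ρ^j; need ρ^j ≤ 4.8e-9/1.607e-4 = 2.98693e-05.
j ≥ ln(2.98693e-05)/ln(0.1563) = -10.4187/-1.85598 = 5.614.
So 6 more iterations are needed.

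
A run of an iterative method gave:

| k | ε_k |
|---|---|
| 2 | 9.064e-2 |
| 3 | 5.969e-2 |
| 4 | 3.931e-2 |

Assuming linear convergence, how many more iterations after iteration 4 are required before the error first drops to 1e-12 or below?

Rate ρ ≈ ε_4/ε_3 = 3.931e-2/5.969e-2 = 0.6586.
After j more steps, ε_{4+j} ≈ 3.931e-2·ρ^j; need ρ^j ≤ 1e-12/3.931e-2 = 2.54388e-11.
j ≥ ln(2.54388e-11)/ln(0.6586) = -24.3947/-0.41764 = 58.411.
So 59 more iterations are needed.

59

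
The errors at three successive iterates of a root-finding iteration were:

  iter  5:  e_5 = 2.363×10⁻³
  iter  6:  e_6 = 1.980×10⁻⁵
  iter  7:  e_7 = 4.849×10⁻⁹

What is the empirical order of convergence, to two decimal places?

1.74

p ≈ ln(e_7/e_6) / ln(e_6/e_5)
  = ln(4.849×10⁻⁹/1.980×10⁻⁵) / ln(1.980×10⁻⁵/2.363×10⁻³)
  = ln(0.000244899) / ln(0.00837918)
  = -8.31466 / -4.78201 ≈ 1.73874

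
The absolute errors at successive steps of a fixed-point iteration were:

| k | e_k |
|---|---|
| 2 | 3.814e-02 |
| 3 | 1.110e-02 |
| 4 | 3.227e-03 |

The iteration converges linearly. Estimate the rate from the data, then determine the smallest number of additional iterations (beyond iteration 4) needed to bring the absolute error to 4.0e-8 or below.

Rate ρ ≈ e_4/e_3 = 3.227e-03/1.110e-02 = 0.2907.
After j more steps, e_{4+j} ≈ 3.227e-03·ρ^j; need ρ^j ≤ 4.0e-8/3.227e-03 = 1.23954e-05.
j ≥ ln(1.23954e-05)/ln(0.2907) = -11.2982/-1.23546 = 9.145.
So 10 more iterations are needed.

10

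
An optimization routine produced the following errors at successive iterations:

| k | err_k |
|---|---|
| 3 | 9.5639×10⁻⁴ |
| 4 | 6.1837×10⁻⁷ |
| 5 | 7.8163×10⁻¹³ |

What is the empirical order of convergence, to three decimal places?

1.849

p ≈ ln(err_5/err_4) / ln(err_4/err_3)
  = ln(7.8163×10⁻¹³/6.1837×10⁻⁷) / ln(6.1837×10⁻⁷/9.5639×10⁻⁴)
  = ln(1.26402e-06) / ln(0.000646567)
  = -13.581213 / -7.343834 ≈ 1.849336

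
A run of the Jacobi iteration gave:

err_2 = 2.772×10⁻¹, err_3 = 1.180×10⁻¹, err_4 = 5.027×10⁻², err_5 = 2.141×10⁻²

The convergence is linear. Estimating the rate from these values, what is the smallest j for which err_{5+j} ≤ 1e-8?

Rate ρ ≈ err_5/err_4 = 2.141×10⁻²/5.027×10⁻² = 0.4259.
After j more steps, err_{5+j} ≈ 2.141×10⁻²·ρ^j; need ρ^j ≤ 1e-8/2.141×10⁻² = 4.67071e-07.
j ≥ ln(4.67071e-07)/ln(0.4259) = -14.5768/-0.85355 = 17.078.
So 18 more iterations are needed.

18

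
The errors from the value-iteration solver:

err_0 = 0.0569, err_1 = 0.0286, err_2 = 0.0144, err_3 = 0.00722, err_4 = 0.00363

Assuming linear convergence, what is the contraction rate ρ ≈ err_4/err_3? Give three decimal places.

0.503

ρ ≈ err_4/err_3 = 0.00363/0.00722 = 0.50277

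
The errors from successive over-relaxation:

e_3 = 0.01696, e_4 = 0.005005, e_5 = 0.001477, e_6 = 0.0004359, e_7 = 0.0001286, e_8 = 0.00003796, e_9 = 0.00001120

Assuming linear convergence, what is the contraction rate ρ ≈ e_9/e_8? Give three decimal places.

ρ ≈ e_9/e_8 = 0.00001120/0.00003796 = 0.29505

0.295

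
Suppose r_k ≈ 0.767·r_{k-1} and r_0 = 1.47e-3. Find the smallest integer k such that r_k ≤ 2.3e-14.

After k steps, r_k ≈ 1.47e-3·0.767^k.
Need 0.767^k ≤ 2.3e-14/1.47e-3 = 1.56463e-11.
k ≥ ln(1.56463e-11)/ln(0.767) = -24.8808/-0.26527 = 93.794.
Smallest integer k = 94.

94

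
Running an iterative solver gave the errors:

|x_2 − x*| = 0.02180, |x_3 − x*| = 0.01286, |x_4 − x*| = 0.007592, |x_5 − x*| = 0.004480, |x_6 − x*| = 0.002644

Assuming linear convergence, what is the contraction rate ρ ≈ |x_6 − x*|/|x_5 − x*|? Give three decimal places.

ρ ≈ |x_6 − x*|/|x_5 − x*| = 0.002644/0.004480 = 0.59018

0.590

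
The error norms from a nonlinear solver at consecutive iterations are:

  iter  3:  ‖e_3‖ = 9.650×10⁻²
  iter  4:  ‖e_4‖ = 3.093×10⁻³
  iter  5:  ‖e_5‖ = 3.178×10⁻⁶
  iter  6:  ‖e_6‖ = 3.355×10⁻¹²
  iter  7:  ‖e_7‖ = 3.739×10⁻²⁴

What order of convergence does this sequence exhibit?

2

Consecutive ratios: ‖e_7‖/‖e_6‖ = 3.739×10⁻²⁴/3.355×10⁻¹² = 1.11446e-12, ‖e_6‖/‖e_5‖ = 3.355×10⁻¹²/3.178×10⁻⁶ = 1.0557e-06.
p ≈ ln(1.11446e-12)/ln(1.0557e-06) = -27.5227/-13.7613 ≈ 2.00.
So the convergence is quadratic (order 2).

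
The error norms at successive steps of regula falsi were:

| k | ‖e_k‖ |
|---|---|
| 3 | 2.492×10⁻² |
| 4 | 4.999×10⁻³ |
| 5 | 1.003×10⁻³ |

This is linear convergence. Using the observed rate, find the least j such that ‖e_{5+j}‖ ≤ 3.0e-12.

13

Rate ρ ≈ ‖e_5‖/‖e_4‖ = 1.003×10⁻³/4.999×10⁻³ = 0.2006.
After j more steps, ‖e_{5+j}‖ ≈ 1.003×10⁻³·ρ^j; need ρ^j ≤ 3.0e-12/1.003×10⁻³ = 2.99103e-09.
j ≥ ln(2.99103e-09)/ln(0.2006) = -19.6276/-1.60644 = 12.218.
So 13 more iterations are needed.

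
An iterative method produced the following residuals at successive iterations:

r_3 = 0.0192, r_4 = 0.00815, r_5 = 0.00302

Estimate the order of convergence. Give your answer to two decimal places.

1.16

p ≈ ln(r_5/r_4) / ln(r_4/r_3)
  = ln(0.00302/0.00815) / ln(0.00815/0.0192)
  = ln(0.370552) / ln(0.424479)
  = -0.99276 / -0.85689 ≈ 1.15856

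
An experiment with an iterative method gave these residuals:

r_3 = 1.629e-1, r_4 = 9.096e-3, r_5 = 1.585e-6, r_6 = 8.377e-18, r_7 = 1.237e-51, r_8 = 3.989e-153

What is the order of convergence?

Consecutive ratios: r_8/r_7 = 3.989e-153/1.237e-51 = 3.22474e-102, r_7/r_6 = 1.237e-51/8.377e-18 = 1.47666e-34.
p ≈ ln(3.22474e-102)/ln(1.47666e-34) = -233.6928/-77.8981 ≈ 3.00.
So the convergence is cubic (order 3).

3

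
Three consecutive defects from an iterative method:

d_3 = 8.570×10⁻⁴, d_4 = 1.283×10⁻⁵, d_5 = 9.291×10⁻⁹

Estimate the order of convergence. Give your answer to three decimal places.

p ≈ ln(d_5/d_4) / ln(d_4/d_3)
  = ln(9.291×10⁻⁹/1.283×10⁻⁵) / ln(1.283×10⁻⁵/8.570×10⁻⁴)
  = ln(0.000724162) / ln(0.0149708)
  = -7.230495 / -4.201654 ≈ 1.720869

1.721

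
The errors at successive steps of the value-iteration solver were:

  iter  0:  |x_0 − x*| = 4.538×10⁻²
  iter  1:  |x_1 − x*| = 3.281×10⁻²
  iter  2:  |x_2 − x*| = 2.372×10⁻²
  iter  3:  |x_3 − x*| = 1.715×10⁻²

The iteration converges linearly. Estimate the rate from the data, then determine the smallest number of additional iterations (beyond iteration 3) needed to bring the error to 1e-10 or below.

Rate ρ ≈ |x_3 − x*|/|x_2 − x*| = 1.715×10⁻²/2.372×10⁻² = 0.7230.
After j more steps, |x_{3+j} − x*| ≈ 1.715×10⁻²·ρ^j; need ρ^j ≤ 1e-10/1.715×10⁻² = 5.8309e-09.
j ≥ ln(5.8309e-09)/ln(0.7230) = -18.9601/-0.32435 = 58.456.
So 59 more iterations are needed.

59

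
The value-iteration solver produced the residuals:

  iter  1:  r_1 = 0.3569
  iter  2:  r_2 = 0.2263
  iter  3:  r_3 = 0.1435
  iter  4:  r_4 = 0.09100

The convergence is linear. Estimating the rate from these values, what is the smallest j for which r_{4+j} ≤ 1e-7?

Rate ρ ≈ r_4/r_3 = 0.09100/0.1435 = 0.6341.
After j more steps, r_{4+j} ≈ 0.09100·ρ^j; need ρ^j ≤ 1e-7/0.09100 = 1.0989e-06.
j ≥ ln(1.0989e-06)/ln(0.6341) = -13.7212/-0.45555 = 30.120.
So 31 more iterations are needed.

31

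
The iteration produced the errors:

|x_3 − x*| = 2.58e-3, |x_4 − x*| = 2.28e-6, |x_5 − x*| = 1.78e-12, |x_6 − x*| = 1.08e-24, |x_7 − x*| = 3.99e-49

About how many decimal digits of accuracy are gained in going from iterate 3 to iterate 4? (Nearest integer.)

3

Digits gained ≈ log₁₀(|x_3 − x*|/|x_4 − x*|) = log₁₀(2.58e-3/2.28e-6) = log₁₀(1131.58) ≈ 3.054.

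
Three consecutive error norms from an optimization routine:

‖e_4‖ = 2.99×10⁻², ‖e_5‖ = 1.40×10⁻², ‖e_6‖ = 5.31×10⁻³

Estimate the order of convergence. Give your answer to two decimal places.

p ≈ ln(‖e_6‖/‖e_5‖) / ln(‖e_5‖/‖e_4‖)
  = ln(5.31×10⁻³/1.40×10⁻²) / ln(1.40×10⁻²/2.99×10⁻²)
  = ln(0.379286) / ln(0.468227)
  = -0.96946 / -0.75880 ≈ 1.27762

1.28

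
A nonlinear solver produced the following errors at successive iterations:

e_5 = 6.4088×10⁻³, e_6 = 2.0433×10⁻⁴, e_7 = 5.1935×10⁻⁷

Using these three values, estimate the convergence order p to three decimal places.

1.734

p ≈ ln(e_7/e_6) / ln(e_6/e_5)
  = ln(5.1935×10⁻⁷/2.0433×10⁻⁴) / ln(2.0433×10⁻⁴/6.4088×10⁻³)
  = ln(0.00254172) / ln(0.0318827)
  = -5.974914 / -3.445692 ≈ 1.734024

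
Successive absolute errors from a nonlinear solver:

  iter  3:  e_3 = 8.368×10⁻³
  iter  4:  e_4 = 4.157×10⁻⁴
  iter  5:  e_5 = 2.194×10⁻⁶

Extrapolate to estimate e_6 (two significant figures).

2.3e-10

First estimate the order: p ≈ ln(e_5/e_4) / ln(e_4/e_3) = ln(2.194×10⁻⁶/4.157×10⁻⁴)/ln(4.157×10⁻⁴/8.368×10⁻³) = ln(0.00527784)/ln(0.0496773) ≈ 1.7468.
Then e_6 ≈ e_5·(e_5/e_4)^p = 2.194×10⁻⁶·(0.00527784)^1.7468 = 2.194×10⁻⁶·0.000105096 ≈ 2.306e-10.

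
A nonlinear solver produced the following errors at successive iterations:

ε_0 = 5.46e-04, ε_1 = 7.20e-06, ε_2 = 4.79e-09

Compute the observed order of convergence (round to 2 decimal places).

1.69

p ≈ ln(ε_2/ε_1) / ln(ε_1/ε_0)
  = ln(4.79e-09/7.20e-06) / ln(7.20e-06/5.46e-04)
  = ln(0.000665278) / ln(0.0131868)
  = -7.31531 / -4.32854 ≈ 1.69002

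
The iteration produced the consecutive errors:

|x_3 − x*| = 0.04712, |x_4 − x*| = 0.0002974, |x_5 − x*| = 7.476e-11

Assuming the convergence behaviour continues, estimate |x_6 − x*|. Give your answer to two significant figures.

1.2e-30

First estimate the order: p ≈ ln(|x_5 − x*|/|x_4 − x*|) / ln(|x_4 − x*|/|x_3 − x*|) = ln(7.476e-11/0.0002974)/ln(0.0002974/0.04712) = ln(2.51379e-07)/ln(0.00631154) ≈ 3.0000.
Then |x_6 − x*| ≈ |x_5 − x*|·(|x_5 − x*|/|x_4 − x*|)^p = 7.476e-11·(2.51379e-07)^3.0000 = 7.476e-11·1.5885e-20 ≈ 1.188e-30.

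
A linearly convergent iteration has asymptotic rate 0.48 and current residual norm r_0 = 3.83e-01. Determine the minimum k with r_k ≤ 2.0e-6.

After k steps, r_k ≈ 3.83e-01·0.48^k.
Need 0.48^k ≤ 2.0e-6/3.83e-01 = 5.22193e-06.
k ≥ ln(5.22193e-06)/ln(0.48) = -12.1626/-0.73397 = 16.571.
Smallest integer k = 17.

17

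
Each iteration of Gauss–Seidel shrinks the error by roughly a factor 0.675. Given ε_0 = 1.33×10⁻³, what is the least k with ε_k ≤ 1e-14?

66

After k steps, ε_k ≈ 1.33×10⁻³·0.675^k.
Need 0.675^k ≤ 1e-14/1.33×10⁻³ = 7.5188e-12.
k ≥ ln(7.5188e-12)/ln(0.675) = -25.6136/-0.39304 = 65.168.
Smallest integer k = 66.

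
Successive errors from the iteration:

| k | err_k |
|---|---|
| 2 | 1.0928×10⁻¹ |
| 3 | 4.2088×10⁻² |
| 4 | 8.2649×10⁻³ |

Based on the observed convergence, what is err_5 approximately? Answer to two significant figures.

5.1e-4

First estimate the order: p ≈ ln(err_4/err_3) / ln(err_3/err_2) = ln(8.2649×10⁻³/4.2088×10⁻²)/ln(4.2088×10⁻²/1.0928×10⁻¹) = ln(0.196372)/ln(0.385139) ≈ 1.7060.
Then err_5 ≈ err_4·(err_4/err_3)^p = 8.2649×10⁻³·(0.196372)^1.7060 = 8.2649×10⁻³·0.0622291 ≈ 0.0005143.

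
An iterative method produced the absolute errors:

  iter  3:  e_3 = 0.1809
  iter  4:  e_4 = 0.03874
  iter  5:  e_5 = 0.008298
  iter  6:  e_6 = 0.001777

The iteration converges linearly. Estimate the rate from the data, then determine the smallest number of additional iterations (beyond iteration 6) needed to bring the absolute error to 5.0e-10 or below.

Rate ρ ≈ e_6/e_5 = 0.001777/0.008298 = 0.2141.
After j more steps, e_{6+j} ≈ 0.001777·ρ^j; need ρ^j ≤ 5.0e-10/0.001777 = 2.81373e-07.
j ≥ ln(2.81373e-07)/ln(0.2141) = -15.0836/-1.54131 = 9.786.
So 10 more iterations are needed.

10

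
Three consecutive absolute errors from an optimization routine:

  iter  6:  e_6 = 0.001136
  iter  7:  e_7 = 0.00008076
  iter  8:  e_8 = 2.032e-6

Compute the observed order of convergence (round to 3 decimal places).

p ≈ ln(e_8/e_7) / ln(e_7/e_6)
  = ln(2.032e-6/0.00008076) / ln(0.00008076/0.001136)
  = ln(0.025161) / ln(0.0710915)
  = -3.682460 / -2.643787 ≈ 1.392873

1.393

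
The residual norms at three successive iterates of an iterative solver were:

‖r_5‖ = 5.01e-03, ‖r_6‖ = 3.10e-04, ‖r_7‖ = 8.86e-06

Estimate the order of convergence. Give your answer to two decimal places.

1.28

p ≈ ln(‖r_7‖/‖r_6‖) / ln(‖r_6‖/‖r_5‖)
  = ln(8.86e-06/3.10e-04) / ln(3.10e-04/5.01e-03)
  = ln(0.0285806) / ln(0.0618762)
  = -3.55503 / -2.78262 ≈ 1.27758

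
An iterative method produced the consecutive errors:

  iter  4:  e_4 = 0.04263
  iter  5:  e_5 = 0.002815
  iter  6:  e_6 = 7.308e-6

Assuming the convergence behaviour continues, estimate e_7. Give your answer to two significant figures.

1.6e-11

First estimate the order: p ≈ ln(e_6/e_5) / ln(e_5/e_4) = ln(7.308e-6/0.002815)/ln(0.002815/0.04263) = ln(0.00259609)/ln(0.0660333) ≈ 2.1908.
Then e_7 ≈ e_6·(e_6/e_5)^p = 7.308e-6·(0.00259609)^2.1908 = 7.308e-6·2.16417e-06 ≈ 1.582e-11.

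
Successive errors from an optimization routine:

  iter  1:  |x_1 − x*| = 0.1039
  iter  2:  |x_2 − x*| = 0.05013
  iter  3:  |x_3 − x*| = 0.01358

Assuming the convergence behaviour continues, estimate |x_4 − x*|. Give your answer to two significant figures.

First estimate the order: p ≈ ln(|x_3 − x*|/|x_2 − x*|) / ln(|x_2 − x*|/|x_1 − x*|) = ln(0.01358/0.05013)/ln(0.05013/0.1039) = ln(0.270896)/ln(0.482483) ≈ 1.7920.
Then |x_4 − x*| ≈ |x_3 − x*|·(|x_3 − x*|/|x_2 − x*|)^p = 0.01358·(0.270896)^1.7920 = 0.01358·0.0962902 ≈ 0.001308.

1.3e-3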